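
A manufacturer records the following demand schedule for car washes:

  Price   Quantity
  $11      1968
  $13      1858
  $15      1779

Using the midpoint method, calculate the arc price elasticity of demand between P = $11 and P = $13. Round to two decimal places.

-0.35

At P = 11, Q = 1968; at P = 13, Q = 1858.
ΔQ = -110, ΔP = 2. Midpoints: P̄ = 12.00, Q̄ = 1913.0.
ε = (ΔQ/ΔP)(P̄/Q̄) = (-110/2)(12.00/1913.0).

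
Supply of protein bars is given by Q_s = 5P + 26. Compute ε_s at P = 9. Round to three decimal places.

0.634

At P = 9, Q_s = 71.
dQ_s/dP = 5.
ε_s = (dQ_s/dP)(P/Q_s) = (5)(9/71).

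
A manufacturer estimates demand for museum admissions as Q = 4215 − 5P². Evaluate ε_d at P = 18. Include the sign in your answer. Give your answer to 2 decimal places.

At P = 18, Q = 2595.
dQ/dP = −10P = -180.
ε = (dQ/dP)(P/Q) = (-180)(18/2595).

-1.25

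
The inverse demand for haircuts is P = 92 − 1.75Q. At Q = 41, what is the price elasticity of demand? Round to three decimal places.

At Q = 41, P = 92 − 1.75(41) = 20.25.
dP/dQ = −1.75, so dQ/dP = 1/(−1.75) = -0.571.
ε = (dQ/dP)(P/Q) = (-0.571)(20.25/41).

-0.282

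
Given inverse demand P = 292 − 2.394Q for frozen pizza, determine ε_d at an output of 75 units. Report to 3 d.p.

-0.626

At Q = 75, P = 292 − 2.394(75) = 112.45.
dP/dQ = −2.394, so dQ/dP = 1/(−2.394) = -0.418.
ε = (dQ/dP)(P/Q) = (-0.418)(112.45/75).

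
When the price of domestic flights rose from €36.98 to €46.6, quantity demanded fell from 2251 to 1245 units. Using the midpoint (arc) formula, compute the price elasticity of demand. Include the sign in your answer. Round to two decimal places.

ΔQ = 1245 − 2251 = -1006; ΔP = 46.6 − 36.98 = 9.62.
Midpoints: P̄ = 41.79, Q̄ = 1748.0.
ε = (ΔQ/ΔP)(P̄/Q̄) = (-1006/9.62)(41.79/1748.0).

-2.50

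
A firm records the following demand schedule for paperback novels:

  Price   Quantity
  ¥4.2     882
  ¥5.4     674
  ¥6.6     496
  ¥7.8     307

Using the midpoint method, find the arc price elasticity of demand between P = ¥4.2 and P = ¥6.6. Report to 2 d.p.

-1.26

At P = 4.2, Q = 882; at P = 6.6, Q = 496.
ΔQ = -386, ΔP = 2.4. Midpoints: P̄ = 5.40, Q̄ = 689.0.
ε = (ΔQ/ΔP)(P̄/Q̄) = (-386/2.4)(5.40/689.0).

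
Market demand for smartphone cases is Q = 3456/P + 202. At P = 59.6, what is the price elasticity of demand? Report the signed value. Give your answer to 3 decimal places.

At P = 59.6, Q = 259.987.
dQ/dP = −3456/P² = -0.973.
ε = (dQ/dP)(P/Q) = (-0.973)(59.6/259.987).
|ε| < 1, so demand is inelastic at this price.

-0.223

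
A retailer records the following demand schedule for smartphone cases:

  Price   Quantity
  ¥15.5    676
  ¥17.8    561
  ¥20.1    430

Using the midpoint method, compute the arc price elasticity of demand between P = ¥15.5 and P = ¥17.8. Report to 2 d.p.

-1.35

At P = 15.5, Q = 676; at P = 17.8, Q = 561.
ΔQ = -115, ΔP = 2.3. Midpoints: P̄ = 16.65, Q̄ = 618.5.
ε = (ΔQ/ΔP)(P̄/Q̄) = (-115/2.3)(16.65/618.5).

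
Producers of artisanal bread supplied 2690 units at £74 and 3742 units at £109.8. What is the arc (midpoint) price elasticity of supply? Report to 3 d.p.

ΔQ = 3742 − 2690 = 1052; ΔP = 109.8 − 74 = 35.8.
Midpoints: P̄ = 91.90, Q̄ = 3216.0.
ε_s = (ΔQ/ΔP)(P̄/Q̄) = (1052/35.8)(91.90/3216.0).

0.840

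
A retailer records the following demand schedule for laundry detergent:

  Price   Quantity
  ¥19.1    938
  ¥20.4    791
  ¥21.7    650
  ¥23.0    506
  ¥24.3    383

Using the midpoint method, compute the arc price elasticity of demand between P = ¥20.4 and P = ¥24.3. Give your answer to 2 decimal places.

-3.98

At P = 20.4, Q = 791; at P = 24.3, Q = 383.
ΔQ = -408, ΔP = 3.9. Midpoints: P̄ = 22.35, Q̄ = 587.0.
ε = (ΔQ/ΔP)(P̄/Q̄) = (-408/3.9)(22.35/587.0).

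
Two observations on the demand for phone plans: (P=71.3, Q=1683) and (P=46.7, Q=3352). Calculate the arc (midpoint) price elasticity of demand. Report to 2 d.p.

ΔQ = 3352 − 1683 = 1669; ΔP = 46.7 − 71.3 = -24.6.
Midpoints: P̄ = 59.00, Q̄ = 2517.5.
ε = (ΔQ/ΔP)(P̄/Q̄) = (1669/-24.6)(59.00/2517.5).

-1.59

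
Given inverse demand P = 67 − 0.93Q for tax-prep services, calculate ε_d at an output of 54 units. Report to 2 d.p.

At Q = 54, P = 67 − 0.93(54) = 16.78.
dP/dQ = −0.93, so dQ/dP = 1/(−0.93) = -1.075.
ε = (dQ/dP)(P/Q) = (-1.075)(16.78/54).

-0.33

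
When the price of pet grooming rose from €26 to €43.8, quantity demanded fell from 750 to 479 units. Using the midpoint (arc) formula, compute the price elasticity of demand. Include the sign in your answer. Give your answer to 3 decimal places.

ΔQ = 479 − 750 = -271; ΔP = 43.8 − 26 = 17.8.
Midpoints: P̄ = 34.90, Q̄ = 614.5.
ε = (ΔQ/ΔP)(P̄/Q̄) = (-271/17.8)(34.90/614.5).

-0.865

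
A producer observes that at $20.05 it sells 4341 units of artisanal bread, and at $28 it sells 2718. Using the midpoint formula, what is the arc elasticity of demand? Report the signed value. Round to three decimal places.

ΔQ = 2718 − 4341 = -1623; ΔP = 28 − 20.05 = 7.95.
Midpoints: P̄ = 24.02, Q̄ = 3529.5.
ε = (ΔQ/ΔP)(P̄/Q̄) = (-1623/7.95)(24.02/3529.5).

-1.390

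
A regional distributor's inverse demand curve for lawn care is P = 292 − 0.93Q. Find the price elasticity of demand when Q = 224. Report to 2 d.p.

-0.40

At Q = 224, P = 292 − 0.93(224) = 83.68.
dP/dQ = −0.93, so dQ/dP = 1/(−0.93) = -1.075.
ε = (dQ/dP)(P/Q) = (-1.075)(83.68/224).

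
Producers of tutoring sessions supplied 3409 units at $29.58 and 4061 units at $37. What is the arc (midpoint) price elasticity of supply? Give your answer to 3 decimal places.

0.783

ΔQ = 4061 − 3409 = 652; ΔP = 37 − 29.58 = 7.42.
Midpoints: P̄ = 33.29, Q̄ = 3735.0.
ε_s = (ΔQ/ΔP)(P̄/Q̄) = (652/7.42)(33.29/3735.0).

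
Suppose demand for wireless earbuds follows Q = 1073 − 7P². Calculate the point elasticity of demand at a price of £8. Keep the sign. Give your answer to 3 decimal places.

-1.434

At P = 8, Q = 625.
dQ/dP = −14P = -112.
ε = (dQ/dP)(P/Q) = (-112)(8/625).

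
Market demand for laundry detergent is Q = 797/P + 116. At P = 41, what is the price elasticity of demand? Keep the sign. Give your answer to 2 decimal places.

-0.14

At P = 41, Q = 135.439.
dQ/dP = −797/P² = -0.474.
ε = (dQ/dP)(P/Q) = (-0.474)(41/135.439).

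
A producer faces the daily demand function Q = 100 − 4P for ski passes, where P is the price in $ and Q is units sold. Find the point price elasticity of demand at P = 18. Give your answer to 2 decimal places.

At P = 18, Q = 28.
dQ/dP = −4.
ε = (dQ/dP)(P/Q) = (-4)(18/28).

-2.57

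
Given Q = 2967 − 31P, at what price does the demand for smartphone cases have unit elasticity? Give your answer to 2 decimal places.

For linear demand Q = a − bP, ε = −bP/(a − bP). |ε| = 1 when bP = a − bP, i.e. P = a/(2b).
P = 2967/(2·31) = 2967/62 = 47.8548.

47.85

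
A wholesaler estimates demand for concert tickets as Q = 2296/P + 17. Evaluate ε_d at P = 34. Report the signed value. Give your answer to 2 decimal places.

-0.80

At P = 34, Q = 84.529.
dQ/dP = −2296/P² = -1.986.
ε = (dQ/dP)(P/Q) = (-1.986)(34/84.529).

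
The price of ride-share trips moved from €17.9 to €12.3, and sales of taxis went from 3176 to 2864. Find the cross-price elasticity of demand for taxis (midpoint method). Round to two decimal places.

ΔQ_x = 2864 − 3176 = -312; ΔP_y = 12.3 − 17.9 = -5.6.
Midpoints: P̄_y = 15.10, Q̄_x = 3020.0.
ε_xy = (ΔQ_x/ΔP_y)(P̄_y/Q̄_x) = (-312/-5.6)(15.10/3020.0).
ε_xy > 0, so the goods are substitutes.

0.28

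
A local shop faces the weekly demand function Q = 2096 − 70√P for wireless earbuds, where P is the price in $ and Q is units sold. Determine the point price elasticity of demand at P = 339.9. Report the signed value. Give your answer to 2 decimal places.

At P = 339.9, Q = 805.454.
dQ/dP = −70/(2√P) = -1.898.
ε = (dQ/dP)(P/Q) = (-1.898)(339.9/805.454).
|ε| < 1, so demand is inelastic at this price.

-0.80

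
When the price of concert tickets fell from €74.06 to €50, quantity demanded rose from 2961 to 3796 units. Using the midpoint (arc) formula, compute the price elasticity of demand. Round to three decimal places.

ΔQ = 3796 − 2961 = 835; ΔP = 50 − 74.06 = -24.06.
Midpoints: P̄ = 62.03, Q̄ = 3378.5.
ε = (ΔQ/ΔP)(P̄/Q̄) = (835/-24.06)(62.03/3378.5).

-0.637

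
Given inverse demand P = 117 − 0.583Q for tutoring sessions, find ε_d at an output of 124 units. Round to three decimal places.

-0.618

At Q = 124, P = 117 − 0.583(124) = 44.71.
dP/dQ = −0.583, so dQ/dP = 1/(−0.583) = -1.715.
ε = (dQ/dP)(P/Q) = (-1.715)(44.71/124).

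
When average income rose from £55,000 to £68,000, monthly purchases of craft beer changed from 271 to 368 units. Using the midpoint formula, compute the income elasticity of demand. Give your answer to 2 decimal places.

1.44

ΔQ = 97, ΔI = 13000. Midpoints: Ī = 61,500, Q̄ = 319.5.
ε_I = (ΔQ/ΔI)(Ī/Q̄) = (97/13000)(61500/319.5).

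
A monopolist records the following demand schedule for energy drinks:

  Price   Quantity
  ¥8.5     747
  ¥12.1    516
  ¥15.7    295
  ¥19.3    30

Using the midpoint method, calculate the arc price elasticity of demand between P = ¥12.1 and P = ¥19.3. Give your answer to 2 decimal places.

At P = 12.1, Q = 516; at P = 19.3, Q = 30.
ΔQ = -486, ΔP = 7.2. Midpoints: P̄ = 15.70, Q̄ = 273.0.
ε = (ΔQ/ΔP)(P̄/Q̄) = (-486/7.2)(15.70/273.0).

-3.88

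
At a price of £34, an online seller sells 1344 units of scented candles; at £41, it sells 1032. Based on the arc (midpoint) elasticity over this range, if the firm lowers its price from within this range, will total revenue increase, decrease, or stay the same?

Arc ε = (-312/7)(37.50/1188.0) ≈ -1.407.
|ε| = 1.41 > 1, so demand is elastic. A price cut therefore raises total revenue.

increase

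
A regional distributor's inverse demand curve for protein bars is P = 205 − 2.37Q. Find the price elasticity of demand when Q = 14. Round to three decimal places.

At Q = 14, P = 205 − 2.37(14) = 171.82.
dP/dQ = −2.37, so dQ/dP = 1/(−2.37) = -0.422.
ε = (dQ/dP)(P/Q) = (-0.422)(171.82/14).

-5.178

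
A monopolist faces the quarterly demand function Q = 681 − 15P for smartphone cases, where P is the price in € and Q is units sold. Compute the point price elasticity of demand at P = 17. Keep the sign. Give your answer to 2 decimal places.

At P = 17, Q = 426.
dQ/dP = −15.
ε = (dQ/dP)(P/Q) = (-15)(17/426).

-0.60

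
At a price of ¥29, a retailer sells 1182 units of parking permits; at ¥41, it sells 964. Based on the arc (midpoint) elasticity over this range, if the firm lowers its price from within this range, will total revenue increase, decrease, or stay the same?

decrease

Arc ε = (-218/12)(35.00/1073.0) ≈ -0.593.
|ε| = 0.59 < 1, so demand is inelastic. A price cut therefore reduces total revenue.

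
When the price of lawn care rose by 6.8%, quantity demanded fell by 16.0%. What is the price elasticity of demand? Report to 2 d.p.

-2.35

ε = %ΔQ / %ΔP = (-16.0)/(6.8) = -2.353.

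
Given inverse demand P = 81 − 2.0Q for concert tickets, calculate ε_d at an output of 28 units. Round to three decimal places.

At Q = 28, P = 81 − 2.0(28) = 25.00.
dP/dQ = −2.0, so dQ/dP = 1/(−2.0) = -0.500.
ε = (dQ/dP)(P/Q) = (-0.500)(25.00/28).

-0.446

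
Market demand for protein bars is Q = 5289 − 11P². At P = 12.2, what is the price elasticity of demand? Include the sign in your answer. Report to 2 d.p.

-0.90

At P = 12.2, Q = 3651.760.
dQ/dP = −22P = -268.400.
ε = (dQ/dP)(P/Q) = (-268.400)(12.2/3651.760).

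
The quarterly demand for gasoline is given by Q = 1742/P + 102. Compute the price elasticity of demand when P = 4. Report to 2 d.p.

At P = 4, Q = 537.500.
dQ/dP = −1742/P² = -108.875.
ε = (dQ/dP)(P/Q) = (-108.875)(4/537.500).
|ε| < 1, so demand is inelastic at this price.

-0.81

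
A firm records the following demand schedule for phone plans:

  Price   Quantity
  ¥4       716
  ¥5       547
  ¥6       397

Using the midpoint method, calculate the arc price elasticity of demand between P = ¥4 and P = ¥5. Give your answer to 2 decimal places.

-1.20

At P = 4, Q = 716; at P = 5, Q = 547.
ΔQ = -169, ΔP = 1. Midpoints: P̄ = 4.50, Q̄ = 631.5.
ε = (ΔQ/ΔP)(P̄/Q̄) = (-169/1)(4.50/631.5).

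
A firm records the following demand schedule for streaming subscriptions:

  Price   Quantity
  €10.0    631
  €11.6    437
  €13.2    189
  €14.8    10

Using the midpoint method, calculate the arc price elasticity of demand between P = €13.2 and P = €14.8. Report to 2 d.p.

-15.74

At P = 13.2, Q = 189; at P = 14.8, Q = 10.
ΔQ = -179, ΔP = 1.6. Midpoints: P̄ = 14.00, Q̄ = 99.5.
ε = (ΔQ/ΔP)(P̄/Q̄) = (-179/1.6)(14.00/99.5).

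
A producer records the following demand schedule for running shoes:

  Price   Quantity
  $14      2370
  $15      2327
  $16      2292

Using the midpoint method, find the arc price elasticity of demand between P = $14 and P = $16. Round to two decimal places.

-0.25

At P = 14, Q = 2370; at P = 16, Q = 2292.
ΔQ = -78, ΔP = 2. Midpoints: P̄ = 15.00, Q̄ = 2331.0.
ε = (ΔQ/ΔP)(P̄/Q̄) = (-78/2)(15.00/2331.0).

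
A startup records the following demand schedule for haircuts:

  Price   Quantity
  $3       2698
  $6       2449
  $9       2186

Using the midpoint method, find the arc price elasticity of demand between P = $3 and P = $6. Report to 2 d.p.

At P = 3, Q = 2698; at P = 6, Q = 2449.
ΔQ = -249, ΔP = 3. Midpoints: P̄ = 4.50, Q̄ = 2573.5.
ε = (ΔQ/ΔP)(P̄/Q̄) = (-249/3)(4.50/2573.5).

-0.15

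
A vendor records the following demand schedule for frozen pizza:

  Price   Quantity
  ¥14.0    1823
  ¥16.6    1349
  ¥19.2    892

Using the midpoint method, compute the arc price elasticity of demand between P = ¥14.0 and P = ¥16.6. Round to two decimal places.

At P = 14.0, Q = 1823; at P = 16.6, Q = 1349.
ΔQ = -474, ΔP = 2.6. Midpoints: P̄ = 15.30, Q̄ = 1586.0.
ε = (ΔQ/ΔP)(P̄/Q̄) = (-474/2.6)(15.30/1586.0).

-1.76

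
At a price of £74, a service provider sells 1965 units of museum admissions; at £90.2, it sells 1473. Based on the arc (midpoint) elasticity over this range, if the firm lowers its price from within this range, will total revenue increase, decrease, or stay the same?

increase

Arc ε = (-492/16.2)(82.10/1719.0) ≈ -1.450.
|ε| = 1.45 > 1, so demand is elastic. A price cut therefore raises total revenue.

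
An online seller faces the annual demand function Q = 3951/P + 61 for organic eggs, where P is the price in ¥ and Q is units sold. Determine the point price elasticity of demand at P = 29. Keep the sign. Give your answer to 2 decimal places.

At P = 29, Q = 197.241.
dQ/dP = −3951/P² = -4.698.
ε = (dQ/dP)(P/Q) = (-4.698)(29/197.241).
|ε| < 1, so demand is inelastic at this price.

-0.69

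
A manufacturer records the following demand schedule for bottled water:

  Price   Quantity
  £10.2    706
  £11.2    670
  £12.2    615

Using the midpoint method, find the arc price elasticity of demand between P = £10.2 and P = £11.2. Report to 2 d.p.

At P = 10.2, Q = 706; at P = 11.2, Q = 670.
ΔQ = -36, ΔP = 1.0. Midpoints: P̄ = 10.70, Q̄ = 688.0.
ε = (ΔQ/ΔP)(P̄/Q̄) = (-36/1.0)(10.70/688.0).

-0.56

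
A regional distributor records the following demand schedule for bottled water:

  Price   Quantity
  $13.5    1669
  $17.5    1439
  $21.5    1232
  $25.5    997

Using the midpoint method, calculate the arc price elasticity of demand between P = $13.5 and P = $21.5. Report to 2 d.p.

-0.66

At P = 13.5, Q = 1669; at P = 21.5, Q = 1232.
ΔQ = -437, ΔP = 8.0. Midpoints: P̄ = 17.50, Q̄ = 1450.5.
ε = (ΔQ/ΔP)(P̄/Q̄) = (-437/8.0)(17.50/1450.5).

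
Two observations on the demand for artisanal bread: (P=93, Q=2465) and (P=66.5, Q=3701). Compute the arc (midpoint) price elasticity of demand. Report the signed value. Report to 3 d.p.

ΔQ = 3701 − 2465 = 1236; ΔP = 66.5 − 93 = -26.5.
Midpoints: P̄ = 79.75, Q̄ = 3083.0.
ε = (ΔQ/ΔP)(P̄/Q̄) = (1236/-26.5)(79.75/3083.0).

-1.207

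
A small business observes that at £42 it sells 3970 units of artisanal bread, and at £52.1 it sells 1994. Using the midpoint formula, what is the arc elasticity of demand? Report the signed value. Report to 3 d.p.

ΔQ = 1994 − 3970 = -1976; ΔP = 52.1 − 42 = 10.1.
Midpoints: P̄ = 47.05, Q̄ = 2982.0.
ε = (ΔQ/ΔP)(P̄/Q̄) = (-1976/10.1)(47.05/2982.0).

-3.087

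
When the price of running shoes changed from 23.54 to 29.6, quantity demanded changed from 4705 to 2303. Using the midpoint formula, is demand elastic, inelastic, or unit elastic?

elastic

Arc ε ≈ -3.006.
|ε| = 3.01 > 1.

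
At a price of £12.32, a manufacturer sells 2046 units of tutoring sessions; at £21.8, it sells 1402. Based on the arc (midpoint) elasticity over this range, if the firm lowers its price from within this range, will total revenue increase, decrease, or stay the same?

decrease

Arc ε = (-644/9.48)(17.06/1724.0) ≈ -0.672.
|ε| = 0.67 < 1, so demand is inelastic. A price cut therefore reduces total revenue.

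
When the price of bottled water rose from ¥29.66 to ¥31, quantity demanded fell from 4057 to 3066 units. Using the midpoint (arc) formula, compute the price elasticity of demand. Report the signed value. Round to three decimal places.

ΔQ = 3066 − 4057 = -991; ΔP = 31 − 29.66 = 1.34.
Midpoints: P̄ = 30.33, Q̄ = 3561.5.
ε = (ΔQ/ΔP)(P̄/Q̄) = (-991/1.34)(30.33/3561.5).

-6.298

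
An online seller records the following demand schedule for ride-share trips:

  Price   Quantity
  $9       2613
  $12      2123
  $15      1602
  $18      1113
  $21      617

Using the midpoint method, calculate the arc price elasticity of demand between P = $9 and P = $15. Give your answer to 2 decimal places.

At P = 9, Q = 2613; at P = 15, Q = 1602.
ΔQ = -1011, ΔP = 6. Midpoints: P̄ = 12.00, Q̄ = 2107.5.
ε = (ΔQ/ΔP)(P̄/Q̄) = (-1011/6)(12.00/2107.5).

-0.96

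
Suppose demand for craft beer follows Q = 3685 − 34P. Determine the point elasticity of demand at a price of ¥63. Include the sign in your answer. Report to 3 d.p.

At P = 63, Q = 1543.
dQ/dP = −34.
ε = (dQ/dP)(P/Q) = (-34)(63/1543).

-1.388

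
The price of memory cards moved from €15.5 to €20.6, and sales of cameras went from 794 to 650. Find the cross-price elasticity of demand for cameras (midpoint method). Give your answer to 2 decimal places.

ΔQ_x = 650 − 794 = -144; ΔP_y = 20.6 − 15.5 = 5.1.
Midpoints: P̄_y = 18.05, Q̄_x = 722.0.
ε_xy = (ΔQ_x/ΔP_y)(P̄_y/Q̄_x) = (-144/5.1)(18.05/722.0).
ε_xy < 0, so the goods are complements.

-0.71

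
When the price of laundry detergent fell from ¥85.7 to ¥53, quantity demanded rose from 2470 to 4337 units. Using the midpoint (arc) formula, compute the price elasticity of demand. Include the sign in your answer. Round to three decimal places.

-1.163

ΔQ = 4337 − 2470 = 1867; ΔP = 53 − 85.7 = -32.7.
Midpoints: P̄ = 69.35, Q̄ = 3403.5.
ε = (ΔQ/ΔP)(P̄/Q̄) = (1867/-32.7)(69.35/3403.5).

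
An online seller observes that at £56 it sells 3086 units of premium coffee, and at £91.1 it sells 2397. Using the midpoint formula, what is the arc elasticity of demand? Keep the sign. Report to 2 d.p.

-0.53

ΔQ = 2397 − 3086 = -689; ΔP = 91.1 − 56 = 35.1.
Midpoints: P̄ = 73.55, Q̄ = 2741.5.
ε = (ΔQ/ΔP)(P̄/Q̄) = (-689/35.1)(73.55/2741.5).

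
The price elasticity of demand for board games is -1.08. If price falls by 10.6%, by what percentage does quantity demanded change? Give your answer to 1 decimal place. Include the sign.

%ΔQ ≈ ε × %ΔP = (-1.08)(-10.6%) = 11.45%.

11.4%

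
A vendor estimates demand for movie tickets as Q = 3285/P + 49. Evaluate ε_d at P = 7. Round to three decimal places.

At P = 7, Q = 518.286.
dQ/dP = −3285/P² = -67.041.
ε = (dQ/dP)(P/Q) = (-67.041)(7/518.286).
|ε| < 1, so demand is inelastic at this price.

-0.905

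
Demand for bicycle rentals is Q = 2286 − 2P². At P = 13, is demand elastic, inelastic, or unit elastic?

inelastic

Q = 1948, dQ/dP = -52.
ε = (dQ/dP)(P/Q) ≈ -0.347.
|ε| = 0.35 < 1.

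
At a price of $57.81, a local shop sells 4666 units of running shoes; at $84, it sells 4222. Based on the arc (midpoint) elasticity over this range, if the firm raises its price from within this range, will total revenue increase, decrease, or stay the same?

Arc ε = (-444/26.19)(70.91/4444.0) ≈ -0.270.
|ε| = 0.27 < 1, so demand is inelastic. A price rise therefore raises total revenue.

increase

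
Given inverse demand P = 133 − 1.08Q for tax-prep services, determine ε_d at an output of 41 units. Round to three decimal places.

-2.004

At Q = 41, P = 133 − 1.08(41) = 88.72.
dP/dQ = −1.08, so dQ/dP = 1/(−1.08) = -0.926.
ε = (dQ/dP)(P/Q) = (-0.926)(88.72/41).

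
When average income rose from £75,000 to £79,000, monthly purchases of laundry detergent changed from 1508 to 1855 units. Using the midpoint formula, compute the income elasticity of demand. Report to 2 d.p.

3.97

ΔQ = 347, ΔI = 4000. Midpoints: Ī = 77,000, Q̄ = 1681.5.
ε_I = (ΔQ/ΔI)(Ī/Q̄) = (347/4000)(77000/1681.5).
ε_I > 0, so the good is normal.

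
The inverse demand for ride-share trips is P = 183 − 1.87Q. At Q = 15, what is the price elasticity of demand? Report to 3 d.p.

-5.524

At Q = 15, P = 183 − 1.87(15) = 154.95.
dP/dQ = −1.87, so dQ/dP = 1/(−1.87) = -0.535.
ε = (dQ/dP)(P/Q) = (-0.535)(154.95/15).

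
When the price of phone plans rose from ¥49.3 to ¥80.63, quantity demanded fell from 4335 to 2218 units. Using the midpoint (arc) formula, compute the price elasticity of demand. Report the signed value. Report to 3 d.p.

ΔQ = 2218 − 4335 = -2117; ΔP = 80.63 − 49.3 = 31.33.
Midpoints: P̄ = 64.97, Q̄ = 3276.5.
ε = (ΔQ/ΔP)(P̄/Q̄) = (-2117/31.33)(64.97/3276.5).

-1.340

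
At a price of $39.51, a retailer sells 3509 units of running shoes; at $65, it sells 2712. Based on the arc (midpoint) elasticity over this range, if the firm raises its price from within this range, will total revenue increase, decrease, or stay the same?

Arc ε = (-797/25.49)(52.25/3110.5) ≈ -0.525.
|ε| = 0.53 < 1, so demand is inelastic. A price rise therefore raises total revenue.

increase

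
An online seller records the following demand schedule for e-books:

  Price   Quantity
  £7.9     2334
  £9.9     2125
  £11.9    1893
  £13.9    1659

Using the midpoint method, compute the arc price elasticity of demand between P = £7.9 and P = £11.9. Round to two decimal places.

At P = 7.9, Q = 2334; at P = 11.9, Q = 1893.
ΔQ = -441, ΔP = 4.0. Midpoints: P̄ = 9.90, Q̄ = 2113.5.
ε = (ΔQ/ΔP)(P̄/Q̄) = (-441/4.0)(9.90/2113.5).

-0.52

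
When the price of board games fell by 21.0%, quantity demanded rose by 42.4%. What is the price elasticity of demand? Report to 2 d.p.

-2.02

ε = %ΔQ / %ΔP = (42.4)/(-21.0) = -2.019.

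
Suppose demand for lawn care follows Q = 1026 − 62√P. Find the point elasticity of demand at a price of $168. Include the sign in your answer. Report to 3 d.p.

At P = 168, Q = 222.388.
dQ/dP = −62/(2√P) = -2.392.
ε = (dQ/dP)(P/Q) = (-2.392)(168/222.388).
|ε| > 1, so demand is elastic at this price.

-1.807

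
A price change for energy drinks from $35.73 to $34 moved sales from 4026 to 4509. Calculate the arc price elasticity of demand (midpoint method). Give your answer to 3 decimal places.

-2.281

ΔQ = 4509 − 4026 = 483; ΔP = 34 − 35.73 = -1.73.
Midpoints: P̄ = 34.86, Q̄ = 4267.5.
ε = (ΔQ/ΔP)(P̄/Q̄) = (483/-1.73)(34.86/4267.5).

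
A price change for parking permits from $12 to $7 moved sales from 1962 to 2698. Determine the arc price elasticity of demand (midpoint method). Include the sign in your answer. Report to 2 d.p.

ΔQ = 2698 − 1962 = 736; ΔP = 7 − 12 = -5.
Midpoints: P̄ = 9.50, Q̄ = 2330.0.
ε = (ΔQ/ΔP)(P̄/Q̄) = (736/-5)(9.50/2330.0).

-0.60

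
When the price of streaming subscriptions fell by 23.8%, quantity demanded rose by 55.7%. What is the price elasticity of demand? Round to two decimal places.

-2.34

ε = %ΔQ / %ΔP = (55.7)/(-23.8) = -2.340.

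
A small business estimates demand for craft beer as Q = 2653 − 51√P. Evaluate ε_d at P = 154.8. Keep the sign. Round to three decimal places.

At P = 154.8, Q = 2018.465.
dQ/dP = −51/(2√P) = -2.050.
ε = (dQ/dP)(P/Q) = (-2.050)(154.8/2018.465).

-0.157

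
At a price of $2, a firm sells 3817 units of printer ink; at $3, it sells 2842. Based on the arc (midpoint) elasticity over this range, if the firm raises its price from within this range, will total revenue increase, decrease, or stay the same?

increase

Arc ε = (-975/1)(2.50/3329.5) ≈ -0.732.
|ε| = 0.73 < 1, so demand is inelastic. A price rise therefore raises total revenue.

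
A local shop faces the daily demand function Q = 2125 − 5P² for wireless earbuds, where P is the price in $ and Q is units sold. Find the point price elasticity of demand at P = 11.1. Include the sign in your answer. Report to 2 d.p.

At P = 11.1, Q = 1508.950.
dQ/dP = −10P = -111.
ε = (dQ/dP)(P/Q) = (-111)(11.1/1508.950).
|ε| < 1, so demand is inelastic at this price.

-0.82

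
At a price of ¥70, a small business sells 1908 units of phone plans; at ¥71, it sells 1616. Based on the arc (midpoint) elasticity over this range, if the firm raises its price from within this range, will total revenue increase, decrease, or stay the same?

Arc ε = (-292/1)(70.50/1762.0) ≈ -11.683.
|ε| = 11.68 > 1, so demand is elastic. A price rise therefore reduces total revenue.

decrease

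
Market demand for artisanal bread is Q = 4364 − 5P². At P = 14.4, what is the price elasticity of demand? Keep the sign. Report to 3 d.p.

-0.623

At P = 14.4, Q = 3327.200.
dQ/dP = −10P = -144.
ε = (dQ/dP)(P/Q) = (-144)(14.4/3327.200).
|ε| < 1, so demand is inelastic at this price.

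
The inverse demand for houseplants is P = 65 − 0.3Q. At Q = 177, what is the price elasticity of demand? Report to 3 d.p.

At Q = 177, P = 65 − 0.3(177) = 11.90.
dP/dQ = −0.3, so dQ/dP = 1/(−0.3) = -3.333.
ε = (dQ/dP)(P/Q) = (-3.333)(11.90/177).

-0.224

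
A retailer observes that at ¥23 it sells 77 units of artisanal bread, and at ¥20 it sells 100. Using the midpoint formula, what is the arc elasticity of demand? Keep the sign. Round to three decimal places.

ΔQ = 100 − 77 = 23; ΔP = 20 − 23 = -3.
Midpoints: P̄ = 21.50, Q̄ = 88.5.
ε = (ΔQ/ΔP)(P̄/Q̄) = (23/-3)(21.50/88.5).

-1.863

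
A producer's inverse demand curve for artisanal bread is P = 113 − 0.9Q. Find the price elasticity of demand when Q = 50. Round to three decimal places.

At Q = 50, P = 113 − 0.9(50) = 68.00.
dP/dQ = −0.9, so dQ/dP = 1/(−0.9) = -1.111.
ε = (dQ/dP)(P/Q) = (-1.111)(68.00/50).

-1.511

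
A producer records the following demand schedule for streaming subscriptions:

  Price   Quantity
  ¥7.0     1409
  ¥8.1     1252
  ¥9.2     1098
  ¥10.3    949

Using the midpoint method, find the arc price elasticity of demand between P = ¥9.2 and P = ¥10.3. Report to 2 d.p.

At P = 9.2, Q = 1098; at P = 10.3, Q = 949.
ΔQ = -149, ΔP = 1.1. Midpoints: P̄ = 9.75, Q̄ = 1023.5.
ε = (ΔQ/ΔP)(P̄/Q̄) = (-149/1.1)(9.75/1023.5).

-1.29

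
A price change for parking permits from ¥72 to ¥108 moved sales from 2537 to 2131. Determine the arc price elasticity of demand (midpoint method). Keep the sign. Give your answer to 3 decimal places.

-0.435

ΔQ = 2131 − 2537 = -406; ΔP = 108 − 72 = 36.
Midpoints: P̄ = 90.00, Q̄ = 2334.0.
ε = (ΔQ/ΔP)(P̄/Q̄) = (-406/36)(90.00/2334.0).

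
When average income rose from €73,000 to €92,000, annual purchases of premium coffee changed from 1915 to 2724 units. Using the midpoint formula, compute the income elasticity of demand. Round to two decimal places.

ΔQ = 809, ΔI = 19000. Midpoints: Ī = 82,500, Q̄ = 2319.5.
ε_I = (ΔQ/ΔI)(Ī/Q̄) = (809/19000)(82500/2319.5).

1.51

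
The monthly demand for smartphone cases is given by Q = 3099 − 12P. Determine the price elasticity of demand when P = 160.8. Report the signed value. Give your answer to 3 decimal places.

At P = 160.8, Q = 1169.400.
dQ/dP = −12.
ε = (dQ/dP)(P/Q) = (-12)(160.8/1169.400).
|ε| > 1, so demand is elastic at this price.

-1.650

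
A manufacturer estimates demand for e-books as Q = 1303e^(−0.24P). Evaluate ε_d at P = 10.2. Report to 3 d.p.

At P = 10.2, Q = 112.666.
dQ/dP = −0.24·1303e^(−0.24P) = −0.24Q = -27.040.
ε = (dQ/dP)(P/Q) = (-27.040)(10.2/112.666).

-2.448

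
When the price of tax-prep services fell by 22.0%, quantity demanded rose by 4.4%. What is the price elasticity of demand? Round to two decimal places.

-0.20

ε = %ΔQ / %ΔP = (4.4)/(-22.0) = -0.200.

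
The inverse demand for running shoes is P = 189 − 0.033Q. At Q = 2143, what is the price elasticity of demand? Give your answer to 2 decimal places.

At Q = 2143, P = 189 − 0.033(2143) = 118.28.
dP/dQ = −0.033, so dQ/dP = 1/(−0.033) = -30.303.
ε = (dQ/dP)(P/Q) = (-30.303)(118.28/2143).

-1.67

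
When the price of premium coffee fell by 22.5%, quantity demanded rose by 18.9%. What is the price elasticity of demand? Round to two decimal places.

-0.84

ε = %ΔQ / %ΔP = (18.9)/(-22.5) = -0.840.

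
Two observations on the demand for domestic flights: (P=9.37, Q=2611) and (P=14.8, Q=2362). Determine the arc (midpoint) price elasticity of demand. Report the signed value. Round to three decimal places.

-0.223

ΔQ = 2362 − 2611 = -249; ΔP = 14.8 − 9.37 = 5.43.
Midpoints: P̄ = 12.09, Q̄ = 2486.5.
ε = (ΔQ/ΔP)(P̄/Q̄) = (-249/5.43)(12.09/2486.5).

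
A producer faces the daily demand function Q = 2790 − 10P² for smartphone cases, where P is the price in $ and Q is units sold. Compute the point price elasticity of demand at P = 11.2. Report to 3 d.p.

-1.634

At P = 11.2, Q = 1535.600.
dQ/dP = −20P = -224.
ε = (dQ/dP)(P/Q) = (-224)(11.2/1535.600).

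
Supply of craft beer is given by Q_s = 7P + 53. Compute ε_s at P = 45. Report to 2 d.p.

0.86

At P = 45, Q_s = 368.
dQ_s/dP = 7.
ε_s = (dQ_s/dP)(P/Q_s) = (7)(45/368).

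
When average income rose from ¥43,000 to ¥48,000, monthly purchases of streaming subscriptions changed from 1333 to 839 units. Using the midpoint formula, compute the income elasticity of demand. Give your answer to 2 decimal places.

-4.14

ΔQ = -494, ΔI = 5000. Midpoints: Ī = 45,500, Q̄ = 1086.0.
ε_I = (ΔQ/ΔI)(Ī/Q̄) = (-494/5000)(45500/1086.0).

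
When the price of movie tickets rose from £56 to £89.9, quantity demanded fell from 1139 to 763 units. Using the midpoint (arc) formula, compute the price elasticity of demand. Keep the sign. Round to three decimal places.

ΔQ = 763 − 1139 = -376; ΔP = 89.9 − 56 = 33.9.
Midpoints: P̄ = 72.95, Q̄ = 951.0.
ε = (ΔQ/ΔP)(P̄/Q̄) = (-376/33.9)(72.95/951.0).

-0.851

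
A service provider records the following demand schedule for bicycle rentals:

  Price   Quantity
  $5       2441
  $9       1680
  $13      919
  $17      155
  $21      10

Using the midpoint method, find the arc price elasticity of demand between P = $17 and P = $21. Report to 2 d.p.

-8.35

At P = 17, Q = 155; at P = 21, Q = 10.
ΔQ = -145, ΔP = 4. Midpoints: P̄ = 19.00, Q̄ = 82.5.
ε = (ΔQ/ΔP)(P̄/Q̄) = (-145/4)(19.00/82.5).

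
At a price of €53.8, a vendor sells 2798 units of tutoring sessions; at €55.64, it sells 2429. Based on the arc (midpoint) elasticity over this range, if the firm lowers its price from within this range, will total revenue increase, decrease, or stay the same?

Arc ε = (-369/1.84)(54.72/2613.5) ≈ -4.199.
|ε| = 4.20 > 1, so demand is elastic. A price cut therefore raises total revenue.

increase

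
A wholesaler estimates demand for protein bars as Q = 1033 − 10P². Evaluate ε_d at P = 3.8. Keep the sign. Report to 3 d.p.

-0.325

At P = 3.8, Q = 888.600.
dQ/dP = −20P = -76.
ε = (dQ/dP)(P/Q) = (-76)(3.8/888.600).
|ε| < 1, so demand is inelastic at this price.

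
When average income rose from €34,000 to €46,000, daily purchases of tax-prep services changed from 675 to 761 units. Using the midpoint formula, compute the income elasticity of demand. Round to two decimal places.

ΔQ = 86, ΔI = 12000. Midpoints: Ī = 40,000, Q̄ = 718.0.
ε_I = (ΔQ/ΔI)(Ī/Q̄) = (86/12000)(40000/718.0).

0.40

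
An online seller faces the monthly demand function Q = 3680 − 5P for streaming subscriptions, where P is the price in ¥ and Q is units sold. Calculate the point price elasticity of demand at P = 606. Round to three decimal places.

At P = 606, Q = 650.
dQ/dP = −5.
ε = (dQ/dP)(P/Q) = (-5)(606/650).

-4.662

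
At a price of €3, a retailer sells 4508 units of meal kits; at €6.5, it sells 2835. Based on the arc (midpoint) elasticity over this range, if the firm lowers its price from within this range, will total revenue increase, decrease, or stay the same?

decrease

Arc ε = (-1673/3.5)(4.75/3671.5) ≈ -0.618.
|ε| = 0.62 < 1, so demand is inelastic. A price cut therefore reduces total revenue.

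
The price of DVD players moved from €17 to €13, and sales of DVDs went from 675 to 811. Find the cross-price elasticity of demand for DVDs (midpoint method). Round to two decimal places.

ΔQ_x = 811 − 675 = 136; ΔP_y = 13 − 17 = -4.
Midpoints: P̄_y = 15.00, Q̄_x = 743.0.
ε_xy = (ΔQ_x/ΔP_y)(P̄_y/Q̄_x) = (136/-4)(15.00/743.0).

-0.69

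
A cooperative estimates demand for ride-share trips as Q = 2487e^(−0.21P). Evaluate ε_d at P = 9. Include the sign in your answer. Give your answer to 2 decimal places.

-1.89

At P = 9, Q = 375.716.
dQ/dP = −0.21·2487e^(−0.21P) = −0.21Q = -78.900.
ε = (dQ/dP)(P/Q) = (-78.900)(9/375.716).
|ε| > 1, so demand is elastic at this price.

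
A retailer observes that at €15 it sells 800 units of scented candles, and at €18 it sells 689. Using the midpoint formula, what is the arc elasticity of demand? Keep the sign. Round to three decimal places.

-0.820

ΔQ = 689 − 800 = -111; ΔP = 18 − 15 = 3.
Midpoints: P̄ = 16.50, Q̄ = 744.5.
ε = (ΔQ/ΔP)(P̄/Q̄) = (-111/3)(16.50/744.5).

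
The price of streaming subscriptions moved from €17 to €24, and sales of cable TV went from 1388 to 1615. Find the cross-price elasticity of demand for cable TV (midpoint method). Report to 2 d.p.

ΔQ_x = 1615 − 1388 = 227; ΔP_y = 24 − 17 = 7.
Midpoints: P̄_y = 20.50, Q̄_x = 1501.5.
ε_xy = (ΔQ_x/ΔP_y)(P̄_y/Q̄_x) = (227/7)(20.50/1501.5).

0.44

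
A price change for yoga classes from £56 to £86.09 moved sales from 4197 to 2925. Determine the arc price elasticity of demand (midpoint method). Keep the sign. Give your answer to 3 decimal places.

ΔQ = 2925 − 4197 = -1272; ΔP = 86.09 − 56 = 30.09.
Midpoints: P̄ = 71.05, Q̄ = 3561.0.
ε = (ΔQ/ΔP)(P̄/Q̄) = (-1272/30.09)(71.05/3561.0).

-0.843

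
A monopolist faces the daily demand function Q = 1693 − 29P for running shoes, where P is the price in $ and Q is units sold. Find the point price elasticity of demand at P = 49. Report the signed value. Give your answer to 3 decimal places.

-5.224

At P = 49, Q = 272.
dQ/dP = −29.
ε = (dQ/dP)(P/Q) = (-29)(49/272).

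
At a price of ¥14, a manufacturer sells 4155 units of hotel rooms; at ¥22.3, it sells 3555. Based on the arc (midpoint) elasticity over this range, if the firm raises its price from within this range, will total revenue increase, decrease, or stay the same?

Arc ε = (-600/8.3)(18.15/3855.0) ≈ -0.340.
|ε| = 0.34 < 1, so demand is inelastic. A price rise therefore raises total revenue.

increase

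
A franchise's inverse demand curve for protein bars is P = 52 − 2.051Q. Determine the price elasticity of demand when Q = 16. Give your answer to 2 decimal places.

At Q = 16, P = 52 − 2.051(16) = 19.18.
dP/dQ = −2.051, so dQ/dP = 1/(−2.051) = -0.488.
ε = (dQ/dP)(P/Q) = (-0.488)(19.18/16).

-0.58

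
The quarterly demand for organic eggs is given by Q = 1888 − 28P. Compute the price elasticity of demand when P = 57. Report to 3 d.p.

-5.466

At P = 57, Q = 292.
dQ/dP = −28.
ε = (dQ/dP)(P/Q) = (-28)(57/292).
|ε| > 1, so demand is elastic at this price.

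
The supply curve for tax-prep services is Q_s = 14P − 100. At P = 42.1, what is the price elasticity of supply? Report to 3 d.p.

1.204

At P = 42.1, Q_s = 489.40.
dQ_s/dP = 14.
ε_s = (dQ_s/dP)(P/Q_s) = (14)(42.1/489.40).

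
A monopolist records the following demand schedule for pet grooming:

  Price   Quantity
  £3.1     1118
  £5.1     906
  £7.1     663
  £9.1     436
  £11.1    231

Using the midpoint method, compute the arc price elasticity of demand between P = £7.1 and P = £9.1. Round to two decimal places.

At P = 7.1, Q = 663; at P = 9.1, Q = 436.
ΔQ = -227, ΔP = 2.0. Midpoints: P̄ = 8.10, Q̄ = 549.5.
ε = (ΔQ/ΔP)(P̄/Q̄) = (-227/2.0)(8.10/549.5).

-1.67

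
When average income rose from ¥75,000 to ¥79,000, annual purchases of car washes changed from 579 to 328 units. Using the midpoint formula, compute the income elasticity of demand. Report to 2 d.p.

ΔQ = -251, ΔI = 4000. Midpoints: Ī = 77,000, Q̄ = 453.5.
ε_I = (ΔQ/ΔI)(Ī/Q̄) = (-251/4000)(77000/453.5).

-10.65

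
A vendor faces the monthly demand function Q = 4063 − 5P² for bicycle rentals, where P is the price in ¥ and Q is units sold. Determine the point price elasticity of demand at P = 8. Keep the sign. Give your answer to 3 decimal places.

At P = 8, Q = 3743.
dQ/dP = −10P = -80.
ε = (dQ/dP)(P/Q) = (-80)(8/3743).
|ε| < 1, so demand is inelastic at this price.

-0.171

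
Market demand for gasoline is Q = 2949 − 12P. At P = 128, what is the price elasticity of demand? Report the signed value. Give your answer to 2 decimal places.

At P = 128, Q = 1413.
dQ/dP = −12.
ε = (dQ/dP)(P/Q) = (-12)(128/1413).
|ε| > 1, so demand is elastic at this price.

-1.09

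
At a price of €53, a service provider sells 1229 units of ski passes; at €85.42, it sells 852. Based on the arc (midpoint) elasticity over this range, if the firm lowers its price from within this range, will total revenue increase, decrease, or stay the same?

decrease

Arc ε = (-377/32.42)(69.21/1040.5) ≈ -0.773.
|ε| = 0.77 < 1, so demand is inelastic. A price cut therefore reduces total revenue.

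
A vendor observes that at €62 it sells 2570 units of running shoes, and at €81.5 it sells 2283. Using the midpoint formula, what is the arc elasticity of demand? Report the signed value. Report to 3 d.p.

ΔQ = 2283 − 2570 = -287; ΔP = 81.5 − 62 = 19.5.
Midpoints: P̄ = 71.75, Q̄ = 2426.5.
ε = (ΔQ/ΔP)(P̄/Q̄) = (-287/19.5)(71.75/2426.5).

-0.435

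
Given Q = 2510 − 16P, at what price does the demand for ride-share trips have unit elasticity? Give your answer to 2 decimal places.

78.44

For linear demand Q = a − bP, ε = −bP/(a − bP). |ε| = 1 when bP = a − bP, i.e. P = a/(2b).
P = 2510/(2·16) = 2510/32 = 78.4375.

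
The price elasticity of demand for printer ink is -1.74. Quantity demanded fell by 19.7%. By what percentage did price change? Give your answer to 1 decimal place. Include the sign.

11.3%

%ΔP ≈ %ΔQ / ε = (-19.7%)/(-1.74) = 11.32%.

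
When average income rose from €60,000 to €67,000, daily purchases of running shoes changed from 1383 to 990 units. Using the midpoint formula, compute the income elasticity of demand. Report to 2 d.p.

-3.00

ΔQ = -393, ΔI = 7000. Midpoints: Ī = 63,500, Q̄ = 1186.5.
ε_I = (ΔQ/ΔI)(Ī/Q̄) = (-393/7000)(63500/1186.5).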